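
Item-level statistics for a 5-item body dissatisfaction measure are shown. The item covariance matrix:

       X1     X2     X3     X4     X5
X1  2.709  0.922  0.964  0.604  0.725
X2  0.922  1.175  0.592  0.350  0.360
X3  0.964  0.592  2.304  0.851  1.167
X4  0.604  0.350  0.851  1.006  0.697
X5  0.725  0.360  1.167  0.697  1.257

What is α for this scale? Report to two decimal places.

Σσᵢ² = 2.709 + 1.175 + 2.304 + 1.006 + 1.257 = 8.451
Sum of the distinct covariances = 7.232
total variance = 8.451 + 2 × 7.232 = 22.915
α = (k/(k−1))·(1 − Σσᵢ²/total variance) = (5/4)·(1 − 8.451/22.915) = 0.79

α = 0.79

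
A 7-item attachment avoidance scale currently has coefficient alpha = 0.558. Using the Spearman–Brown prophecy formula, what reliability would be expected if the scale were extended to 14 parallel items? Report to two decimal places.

Length factor m = 14/7 = 2.0000
α' = m·α / (1 + (m−1)·α)
   = 14/7 × 0.558 / (1 + (14/7 − 1) × 0.558)
   = 1.1160 / 1.5580 = 0.72

predicted reliability = 0.72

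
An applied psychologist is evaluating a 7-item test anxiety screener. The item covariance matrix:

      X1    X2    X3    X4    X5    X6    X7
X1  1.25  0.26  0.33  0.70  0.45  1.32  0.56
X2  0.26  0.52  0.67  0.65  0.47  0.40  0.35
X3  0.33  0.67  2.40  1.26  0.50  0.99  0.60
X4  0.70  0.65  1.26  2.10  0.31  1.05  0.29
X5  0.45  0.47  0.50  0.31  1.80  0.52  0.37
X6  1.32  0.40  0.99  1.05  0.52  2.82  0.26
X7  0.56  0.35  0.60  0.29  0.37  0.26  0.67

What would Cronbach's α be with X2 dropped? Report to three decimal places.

Cronbach's α = 0.759

Remaining items: X1, X3, X4, X5, X6, X7 (k = 6).
sum of item variances = 1.25 + 2.40 + 2.10 + 1.80 + 2.82 + 0.67 = 11.04
Var(T) = 11.04 + 2 × 9.51 = 30.06
α (item deleted) = (6/5)·(1 − 11.04/30.06) = 0.759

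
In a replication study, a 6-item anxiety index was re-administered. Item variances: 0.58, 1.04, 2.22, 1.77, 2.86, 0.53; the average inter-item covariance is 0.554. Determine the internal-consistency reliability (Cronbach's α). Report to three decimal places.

Cronbach's α = 0.778

Σσ²ᵢ = 0.58 + 1.04 + 2.22 + 1.77 + 2.86 + 0.53 = 9.00
Sum of the 15 distinct covariances = 15 × 0.554 = 8.310
total variance = Σσ²ᵢ + 2·Σcov = 9.00 + 2 × 8.310 = 25.620
α = (6/5)·(1 − 9.00/25.620) = 0.778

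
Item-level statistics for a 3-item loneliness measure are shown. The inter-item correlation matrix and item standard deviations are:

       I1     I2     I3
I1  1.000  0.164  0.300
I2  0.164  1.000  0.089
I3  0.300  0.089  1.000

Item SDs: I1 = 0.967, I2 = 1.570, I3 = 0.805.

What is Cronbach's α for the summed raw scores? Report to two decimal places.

Cronbach's α = 0.34

Σσ²ᵢ = 0.967² + 1.570² + 0.805² = 4.0480
Covariances σ_ij = r_ij · s_i · s_j:
  σ(I1,I2) = 0.164 × 0.967 × 1.570 = 0.2490
  σ(I1,I3) = 0.300 × 0.967 × 0.805 = 0.2335
  σ(I2,I3) = 0.089 × 1.570 × 0.805 = 0.1125
σ²_T = Σσ²ᵢ + 2·Σσ_ij = 4.0480 + 2 × 0.5950 = 5.2380
α = (3/2)·(1 − 4.0480/5.2380) = 0.34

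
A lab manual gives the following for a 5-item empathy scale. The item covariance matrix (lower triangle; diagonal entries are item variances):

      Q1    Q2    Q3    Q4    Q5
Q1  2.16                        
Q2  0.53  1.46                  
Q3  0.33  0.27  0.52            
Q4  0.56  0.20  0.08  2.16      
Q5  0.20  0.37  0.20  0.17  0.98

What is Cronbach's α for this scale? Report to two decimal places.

α = 0.56

Σσᵢ² = 2.16 + 1.46 + 0.52 + 2.16 + 0.98 = 7.28
Sum of the distinct covariances = 2.91
Var(T) = 7.28 + 2 × 2.91 = 13.10
α = (k/(k−1))·(1 − Σσᵢ²/Var(T)) = (5/4)·(1 − 7.28/13.10) = 0.56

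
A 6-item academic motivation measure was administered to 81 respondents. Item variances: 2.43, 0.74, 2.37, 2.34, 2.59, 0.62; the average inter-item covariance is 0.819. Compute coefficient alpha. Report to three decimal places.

ΣVar(i) = 2.43 + 0.74 + 2.37 + 2.34 + 2.59 + 0.62 = 11.09
Sum of the 15 distinct covariances = 15 × 0.819 = 12.285
Var(T) = ΣVar(i) + 2·Σcov = 11.09 + 2 × 12.285 = 35.660
α = (6/5)·(1 − 11.09/35.660) = 0.827

α = 0.827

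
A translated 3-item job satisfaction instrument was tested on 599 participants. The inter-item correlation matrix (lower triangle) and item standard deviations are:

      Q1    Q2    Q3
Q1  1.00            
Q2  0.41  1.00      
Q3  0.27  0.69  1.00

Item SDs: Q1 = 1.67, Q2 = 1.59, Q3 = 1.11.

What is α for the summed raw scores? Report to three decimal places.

Σσ²ᵢ = 1.67² + 1.59² + 1.11² = 6.5491
Covariances σ_ij = r_ij · s_i · s_j:
  σ(Q1,Q2) = 0.41 × 1.67 × 1.59 = 1.0887
  σ(Q1,Q3) = 0.27 × 1.67 × 1.11 = 0.5005
  σ(Q2,Q3) = 0.69 × 1.59 × 1.11 = 1.2178
σ²_T = Σσ²ᵢ + 2·Σσ_ij = 6.5491 + 2 × 2.8070 = 12.1631
α = (3/2)·(1 − 6.5491/12.1631) = 0.692

α = 0.692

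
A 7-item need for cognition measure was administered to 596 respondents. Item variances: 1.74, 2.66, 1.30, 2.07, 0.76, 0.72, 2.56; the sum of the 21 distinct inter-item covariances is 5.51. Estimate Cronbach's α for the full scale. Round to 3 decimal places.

Cronbach's α = 0.563

sum of item variances = 1.74 + 2.66 + 1.30 + 2.07 + 0.76 + 0.72 + 2.56 = 11.81
Sum of distinct covariances = 5.51
σ²_T = sum of item variances + 2·Σcov = 11.81 + 2 × 5.51 = 22.83
α = (7/6)·(1 − 11.81/22.83) = 0.563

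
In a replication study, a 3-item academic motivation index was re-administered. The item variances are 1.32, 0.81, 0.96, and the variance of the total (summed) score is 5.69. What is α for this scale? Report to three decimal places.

ΣVar(i) = 1.32 + 0.81 + 0.96 = 3.09
α = (k/(k−1))·(1 − ΣVar(i)/σ²_total) = (3/2)·(1 − 3.09/5.69) = 0.685

α = 0.685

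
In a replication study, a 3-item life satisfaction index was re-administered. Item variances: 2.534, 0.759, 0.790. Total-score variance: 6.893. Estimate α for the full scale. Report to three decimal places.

Σσ²ᵢ = 2.534 + 0.759 + 0.790 = 4.083
α = (k/(k−1))·(1 − Σσ²ᵢ/Var(T)) = (3/2)·(1 − 4.083/6.893) = 0.611

α = 0.611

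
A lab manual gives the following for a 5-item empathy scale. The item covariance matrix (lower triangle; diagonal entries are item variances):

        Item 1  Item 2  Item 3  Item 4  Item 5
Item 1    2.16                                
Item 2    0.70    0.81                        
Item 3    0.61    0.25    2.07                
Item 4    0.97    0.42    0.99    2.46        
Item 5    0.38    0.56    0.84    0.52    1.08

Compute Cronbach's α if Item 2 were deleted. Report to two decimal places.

Remaining items: Item 1, Item 3, Item 4, Item 5 (k = 4).
sum of item variances = 2.16 + 2.07 + 2.46 + 1.08 = 7.77
σ²_T = 7.77 + 2 × 4.31 = 16.39
α (item deleted) = (4/3)·(1 − 7.77/16.39) = 0.70

α = 0.70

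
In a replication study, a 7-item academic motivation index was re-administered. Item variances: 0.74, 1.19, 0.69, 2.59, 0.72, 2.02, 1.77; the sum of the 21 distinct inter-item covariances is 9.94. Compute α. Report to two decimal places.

α = 0.78

ΣVar(i) = 0.74 + 1.19 + 0.69 + 2.59 + 0.72 + 2.02 + 1.77 = 9.72
Sum of distinct covariances = 9.94
σ²_T = ΣVar(i) + 2·Σcov = 9.72 + 2 × 9.94 = 29.60
α = (7/6)·(1 − 9.72/29.60) = 0.78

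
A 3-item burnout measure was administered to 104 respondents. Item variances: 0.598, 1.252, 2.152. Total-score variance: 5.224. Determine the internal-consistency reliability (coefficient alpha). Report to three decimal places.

α = 0.351

sum of item variances = 0.598 + 1.252 + 2.152 = 4.002
α = (k/(k−1))·(1 − sum of item variances/Var(T)) = (3/2)·(1 − 4.002/5.224) = 0.351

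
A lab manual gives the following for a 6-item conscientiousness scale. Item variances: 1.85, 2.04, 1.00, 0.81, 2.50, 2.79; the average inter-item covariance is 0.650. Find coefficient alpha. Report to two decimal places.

α = 0.77

ΣVar(i) = 1.85 + 2.04 + 1.00 + 0.81 + 2.50 + 2.79 = 10.99
Sum of the 15 distinct covariances = 15 × 0.650 = 9.750
σ²_T = ΣVar(i) + 2·Σcov = 10.99 + 2 × 9.750 = 30.490
α = (6/5)·(1 − 10.99/30.490) = 0.77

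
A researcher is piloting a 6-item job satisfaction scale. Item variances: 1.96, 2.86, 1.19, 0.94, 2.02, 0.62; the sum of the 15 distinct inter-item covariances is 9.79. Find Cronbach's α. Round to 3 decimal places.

α = 0.805

sum of item variances = 1.96 + 2.86 + 1.19 + 0.94 + 2.02 + 0.62 = 9.59
Sum of distinct covariances = 9.79
total variance = sum of item variances + 2·Σcov = 9.59 + 2 × 9.79 = 29.17
α = (6/5)·(1 − 9.59/29.17) = 0.805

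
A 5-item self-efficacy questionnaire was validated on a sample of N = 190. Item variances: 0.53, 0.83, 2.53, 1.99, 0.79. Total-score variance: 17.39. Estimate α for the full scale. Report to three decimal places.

α = 0.771

Σσᵢ² = 0.53 + 0.83 + 2.53 + 1.99 + 0.79 = 6.67
α = (k/(k−1))·(1 − Σσᵢ²/Var(T)) = (5/4)·(1 − 6.67/17.39) = 0.771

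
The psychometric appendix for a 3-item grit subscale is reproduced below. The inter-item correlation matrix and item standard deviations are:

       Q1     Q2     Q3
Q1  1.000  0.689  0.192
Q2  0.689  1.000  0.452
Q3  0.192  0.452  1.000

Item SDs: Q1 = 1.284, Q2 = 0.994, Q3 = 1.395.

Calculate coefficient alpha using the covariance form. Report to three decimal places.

Σσ²ᵢ = 1.284² + 0.994² + 1.395² = 4.5827
Covariances σ_ij = r_ij · s_i · s_j:
  σ(Q1,Q2) = 0.689 × 1.284 × 0.994 = 0.8794
  σ(Q1,Q3) = 0.192 × 1.284 × 1.395 = 0.3439
  σ(Q2,Q3) = 0.452 × 0.994 × 1.395 = 0.6268
σ²_T = Σσ²ᵢ + 2·Σσ_ij = 4.5827 + 2 × 1.8501 = 8.2829
α = (3/2)·(1 − 4.5827/8.2829) = 0.670

coefficient alpha = 0.670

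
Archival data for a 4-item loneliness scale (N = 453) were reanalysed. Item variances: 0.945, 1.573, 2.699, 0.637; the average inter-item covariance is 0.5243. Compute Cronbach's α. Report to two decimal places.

α = 0.69

sum of item variances = 0.945 + 1.573 + 2.699 + 0.637 = 5.854
Sum of the 6 distinct covariances = 6 × 0.5243 = 3.1458
total variance = sum of item variances + 2·Σcov = 5.854 + 2 × 3.1458 = 12.1456
α = (4/3)·(1 − 5.854/12.1456) = 0.69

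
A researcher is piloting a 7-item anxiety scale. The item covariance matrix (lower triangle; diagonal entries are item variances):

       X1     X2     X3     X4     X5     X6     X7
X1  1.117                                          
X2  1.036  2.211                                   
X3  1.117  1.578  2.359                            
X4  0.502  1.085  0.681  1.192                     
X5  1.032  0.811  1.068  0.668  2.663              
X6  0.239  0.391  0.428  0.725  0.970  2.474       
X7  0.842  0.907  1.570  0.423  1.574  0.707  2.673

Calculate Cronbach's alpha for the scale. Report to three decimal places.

α = 0.833

ΣVar(i) = 1.117 + 2.211 + 2.359 + 1.192 + 2.663 + 2.474 + 2.673 = 14.689
Sum of off-diagonal covariances = 18.354
Var(T) = 14.689 + 2 × 18.354 = 51.397
α = (k/(k−1))·(1 − ΣVar(i)/Var(T)) = (7/6)·(1 − 14.689/51.397) = 0.833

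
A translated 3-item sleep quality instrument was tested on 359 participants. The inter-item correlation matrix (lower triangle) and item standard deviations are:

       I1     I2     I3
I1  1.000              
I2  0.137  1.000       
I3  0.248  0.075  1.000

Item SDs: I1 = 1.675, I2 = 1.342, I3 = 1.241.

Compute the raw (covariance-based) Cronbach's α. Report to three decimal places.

Σσ²ᵢ = 1.675² + 1.342² + 1.241² = 6.1467
Covariances σ_ij = r_ij · s_i · s_j:
  σ(I1,I2) = 0.137 × 1.675 × 1.342 = 0.3080
  σ(I1,I3) = 0.248 × 1.675 × 1.241 = 0.5155
  σ(I2,I3) = 0.075 × 1.342 × 1.241 = 0.1249
σ²_T = Σσ²ᵢ + 2·Σσ_ij = 6.1467 + 2 × 0.9484 = 8.0435
α = (3/2)·(1 − 6.1467/8.0435) = 0.354

α = 0.354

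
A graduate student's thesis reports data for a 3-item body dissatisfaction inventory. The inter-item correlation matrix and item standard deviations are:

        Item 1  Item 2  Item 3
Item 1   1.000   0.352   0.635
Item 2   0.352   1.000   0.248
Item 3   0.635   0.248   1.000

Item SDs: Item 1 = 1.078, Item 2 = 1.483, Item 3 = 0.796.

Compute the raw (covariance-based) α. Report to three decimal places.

Σσ²ᵢ = 1.078² + 1.483² + 0.796² = 3.9950
Covariances σ_ij = r_ij · s_i · s_j:
  σ(Item 1,Item 2) = 0.352 × 1.078 × 1.483 = 0.5627
  σ(Item 1,Item 3) = 0.635 × 1.078 × 0.796 = 0.5449
  σ(Item 2,Item 3) = 0.248 × 1.483 × 0.796 = 0.2928
σ²_T = Σσ²ᵢ + 2·Σσ_ij = 3.9950 + 2 × 1.4004 = 6.7958
α = (3/2)·(1 − 3.9950/6.7958) = 0.618

α = 0.618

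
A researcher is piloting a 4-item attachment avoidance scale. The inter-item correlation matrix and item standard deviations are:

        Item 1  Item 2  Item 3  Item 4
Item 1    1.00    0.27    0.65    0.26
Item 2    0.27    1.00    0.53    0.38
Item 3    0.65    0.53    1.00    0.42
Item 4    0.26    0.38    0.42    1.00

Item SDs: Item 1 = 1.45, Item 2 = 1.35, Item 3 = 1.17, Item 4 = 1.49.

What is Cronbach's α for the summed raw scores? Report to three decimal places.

Σσ²ᵢ = 1.45² + 1.35² + 1.17² + 1.49² = 7.5140
Covariances σ_ij = r_ij · s_i · s_j:
  σ(Item 1,Item 2) = 0.27 × 1.45 × 1.35 = 0.5285
  σ(Item 1,Item 3) = 0.65 × 1.45 × 1.17 = 1.1027
  σ(Item 1,Item 4) = 0.26 × 1.45 × 1.49 = 0.5617
  σ(Item 2,Item 3) = 0.53 × 1.35 × 1.17 = 0.8371
  σ(Item 2,Item 4) = 0.38 × 1.35 × 1.49 = 0.7644
  σ(Item 3,Item 4) = 0.42 × 1.17 × 1.49 = 0.7322
σ²_T = Σσ²ᵢ + 2·Σσ_ij = 7.5140 + 2 × 4.5266 = 16.5672
α = (4/3)·(1 − 7.5140/16.5672) = 0.729

α = 0.729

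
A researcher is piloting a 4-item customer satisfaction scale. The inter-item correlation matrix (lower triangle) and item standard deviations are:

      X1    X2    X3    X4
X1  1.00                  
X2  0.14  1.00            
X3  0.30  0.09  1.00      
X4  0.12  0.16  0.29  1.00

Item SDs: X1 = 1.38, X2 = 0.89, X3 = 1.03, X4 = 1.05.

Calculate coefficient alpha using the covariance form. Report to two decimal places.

Σσ²ᵢ = 1.38² + 0.89² + 1.03² + 1.05² = 4.8599
Covariances σ_ij = r_ij · s_i · s_j:
  σ(X1,X2) = 0.14 × 1.38 × 0.89 = 0.1719
  σ(X1,X3) = 0.30 × 1.38 × 1.03 = 0.4264
  σ(X1,X4) = 0.12 × 1.38 × 1.05 = 0.1739
  σ(X2,X3) = 0.09 × 0.89 × 1.03 = 0.0825
  σ(X2,X4) = 0.16 × 0.89 × 1.05 = 0.1495
  σ(X3,X4) = 0.29 × 1.03 × 1.05 = 0.3136
σ²_T = Σσ²ᵢ + 2·Σσ_ij = 4.8599 + 2 × 1.3178 = 7.4955
α = (4/3)·(1 − 4.8599/7.4955) = 0.47

coefficient alpha = 0.47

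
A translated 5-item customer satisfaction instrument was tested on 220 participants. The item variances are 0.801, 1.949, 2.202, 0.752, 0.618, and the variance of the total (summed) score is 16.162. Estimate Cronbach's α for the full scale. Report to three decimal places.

Σσᵢ² = 0.801 + 1.949 + 2.202 + 0.752 + 0.618 = 6.322
α = (k/(k−1))·(1 − Σσᵢ²/σ²_T) = (5/4)·(1 − 6.322/16.162) = 0.761

Cronbach's α = 0.761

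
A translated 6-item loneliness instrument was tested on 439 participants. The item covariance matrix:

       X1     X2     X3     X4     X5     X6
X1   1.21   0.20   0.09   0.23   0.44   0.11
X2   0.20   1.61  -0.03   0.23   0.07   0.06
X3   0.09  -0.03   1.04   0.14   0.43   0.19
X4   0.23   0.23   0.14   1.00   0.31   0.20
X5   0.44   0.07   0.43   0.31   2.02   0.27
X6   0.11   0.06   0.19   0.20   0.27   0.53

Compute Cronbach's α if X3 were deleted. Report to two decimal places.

α = 0.50

Remaining items: X1, X2, X4, X5, X6 (k = 5).
Σσ²ᵢ = 1.21 + 1.61 + 1.00 + 2.02 + 0.53 = 6.37
total variance = 6.37 + 2 × 2.12 = 10.61
α (item deleted) = (5/4)·(1 − 6.37/10.61) = 0.50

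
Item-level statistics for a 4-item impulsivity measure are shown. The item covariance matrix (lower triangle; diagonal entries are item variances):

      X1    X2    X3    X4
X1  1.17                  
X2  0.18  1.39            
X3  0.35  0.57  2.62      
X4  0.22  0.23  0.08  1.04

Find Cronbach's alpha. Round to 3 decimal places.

sum of item variances = 1.17 + 1.39 + 2.62 + 1.04 = 6.22
Σ_{i<j} σ_ij = 1.63
σ²_total = 6.22 + 2 × 1.63 = 9.48
α = (k/(k−1))·(1 − sum of item variances/σ²_total) = (4/3)·(1 − 6.22/9.48) = 0.459

Cronbach's alpha = 0.459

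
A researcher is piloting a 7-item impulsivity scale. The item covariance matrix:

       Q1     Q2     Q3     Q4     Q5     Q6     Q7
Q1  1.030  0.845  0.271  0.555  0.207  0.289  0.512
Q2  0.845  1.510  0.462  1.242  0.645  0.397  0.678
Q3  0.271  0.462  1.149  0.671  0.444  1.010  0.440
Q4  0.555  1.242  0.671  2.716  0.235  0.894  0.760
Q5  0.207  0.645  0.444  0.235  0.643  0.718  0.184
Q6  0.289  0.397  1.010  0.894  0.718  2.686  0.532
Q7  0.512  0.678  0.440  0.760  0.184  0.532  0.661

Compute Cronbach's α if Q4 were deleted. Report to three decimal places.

Remaining items: Q1, Q2, Q3, Q5, Q6, Q7 (k = 6).
Σσ²ᵢ = 1.030 + 1.510 + 1.149 + 0.643 + 2.686 + 0.661 = 7.679
Var(T) = 7.679 + 2 × 7.634 = 22.947
α (item deleted) = (6/5)·(1 − 7.679/22.947) = 0.798

α = 0.798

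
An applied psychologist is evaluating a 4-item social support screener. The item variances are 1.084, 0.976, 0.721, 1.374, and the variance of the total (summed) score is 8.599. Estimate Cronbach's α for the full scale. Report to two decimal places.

Cronbach's α = 0.69

ΣVar(i) = 1.084 + 0.976 + 0.721 + 1.374 = 4.155
α = (k/(k−1))·(1 − ΣVar(i)/total variance) = (4/3)·(1 − 4.155/8.599) = 0.69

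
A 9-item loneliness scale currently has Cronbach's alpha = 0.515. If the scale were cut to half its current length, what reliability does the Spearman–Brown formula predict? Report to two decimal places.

Length factor m = 1/2
α' = m·α / (1 − (1−m)·α)
   = 1/2 × 0.515 / (1 − (1 − 1/2) × 0.515)
   = 0.2575 / 0.7425 = 0.35

predicted reliability = 0.35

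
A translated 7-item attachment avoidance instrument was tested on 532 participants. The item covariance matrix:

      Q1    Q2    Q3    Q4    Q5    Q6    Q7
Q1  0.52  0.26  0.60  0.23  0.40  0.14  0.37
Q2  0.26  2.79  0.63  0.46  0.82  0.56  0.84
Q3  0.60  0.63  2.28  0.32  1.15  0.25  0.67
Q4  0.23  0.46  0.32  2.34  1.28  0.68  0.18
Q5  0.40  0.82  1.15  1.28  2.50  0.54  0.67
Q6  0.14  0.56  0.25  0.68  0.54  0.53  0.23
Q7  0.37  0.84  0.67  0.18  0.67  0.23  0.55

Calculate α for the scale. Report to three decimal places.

Σσ²ᵢ = 0.52 + 2.79 + 2.28 + 2.34 + 2.50 + 0.53 + 0.55 = 11.51
Σ_{i<j} σ_ij = 11.28
Var(T) = 11.51 + 2 × 11.28 = 34.07
α = (k/(k−1))·(1 − Σσ²ᵢ/Var(T)) = (7/6)·(1 − 11.51/34.07) = 0.773

α = 0.773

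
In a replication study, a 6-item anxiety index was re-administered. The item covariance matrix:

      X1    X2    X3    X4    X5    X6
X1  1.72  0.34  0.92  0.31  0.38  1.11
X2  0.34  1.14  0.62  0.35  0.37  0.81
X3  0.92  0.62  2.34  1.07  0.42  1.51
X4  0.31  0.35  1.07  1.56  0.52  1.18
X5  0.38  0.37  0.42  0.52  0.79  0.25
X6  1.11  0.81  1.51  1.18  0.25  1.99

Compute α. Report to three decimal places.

α = 0.817

ΣVar(i) = 1.72 + 1.14 + 2.34 + 1.56 + 0.79 + 1.99 = 9.54
Σ_{i<j} σ_ij = 10.16
total variance = 9.54 + 2 × 10.16 = 29.86
α = (k/(k−1))·(1 − ΣVar(i)/total variance) = (6/5)·(1 − 9.54/29.86) = 0.817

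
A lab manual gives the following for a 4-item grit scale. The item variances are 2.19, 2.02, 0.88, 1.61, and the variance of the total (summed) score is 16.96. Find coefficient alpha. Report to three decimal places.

ΣVar(i) = 2.19 + 2.02 + 0.88 + 1.61 = 6.70
α = (k/(k−1))·(1 − ΣVar(i)/σ²_T) = (4/3)·(1 − 6.70/16.96) = 0.807

α = 0.807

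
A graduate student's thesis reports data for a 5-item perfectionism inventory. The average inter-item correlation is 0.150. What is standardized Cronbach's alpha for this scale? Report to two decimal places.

α = 0.47

Standardized α = k·r̄ / (1 + (k−1)·r̄) = 5 × 0.150 / (1 + 4 × 0.150)
  = 0.7500 / 1.6000 = 0.47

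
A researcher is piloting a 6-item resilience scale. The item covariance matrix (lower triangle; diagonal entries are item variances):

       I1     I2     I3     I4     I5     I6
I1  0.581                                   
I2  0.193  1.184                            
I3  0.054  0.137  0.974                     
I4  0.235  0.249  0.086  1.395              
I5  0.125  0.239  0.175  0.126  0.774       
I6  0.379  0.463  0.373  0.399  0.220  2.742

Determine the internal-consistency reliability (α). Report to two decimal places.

α = 0.57

Σσ²ᵢ = 0.581 + 1.184 + 0.974 + 1.395 + 0.774 + 2.742 = 7.650
Σ_{i<j} σ_ij = 3.453
σ²_T = 7.650 + 2 × 3.453 = 14.556
α = (k/(k−1))·(1 − Σσ²ᵢ/σ²_T) = (6/5)·(1 − 7.650/14.556) = 0.57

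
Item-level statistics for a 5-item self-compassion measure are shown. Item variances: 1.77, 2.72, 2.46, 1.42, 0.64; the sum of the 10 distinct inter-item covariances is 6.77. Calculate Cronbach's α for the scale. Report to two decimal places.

α = 0.75

sum of item variances = 1.77 + 2.72 + 2.46 + 1.42 + 0.64 = 9.01
Sum of distinct covariances = 6.77
σ²_total = sum of item variances + 2·Σcov = 9.01 + 2 × 6.77 = 22.55
α = (5/4)·(1 − 9.01/22.55) = 0.75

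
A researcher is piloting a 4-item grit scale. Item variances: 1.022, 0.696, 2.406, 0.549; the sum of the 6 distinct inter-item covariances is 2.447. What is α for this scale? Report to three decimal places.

α = 0.682

sum of item variances = 1.022 + 0.696 + 2.406 + 0.549 = 4.673
Sum of distinct covariances = 2.447
σ²_total = sum of item variances + 2·Σcov = 4.673 + 2 × 2.447 = 9.567
α = (4/3)·(1 − 4.673/9.567) = 0.682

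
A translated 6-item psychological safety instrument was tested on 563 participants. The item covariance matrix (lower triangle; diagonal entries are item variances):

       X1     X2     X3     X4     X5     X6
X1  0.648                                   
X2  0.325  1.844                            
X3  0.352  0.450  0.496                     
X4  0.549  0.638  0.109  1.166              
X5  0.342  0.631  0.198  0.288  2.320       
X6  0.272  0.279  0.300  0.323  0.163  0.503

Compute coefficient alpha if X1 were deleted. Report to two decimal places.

Remaining items: X2, X3, X4, X5, X6 (k = 5).
Σσ²ᵢ = 1.844 + 0.496 + 1.166 + 2.320 + 0.503 = 6.329
Var(T) = 6.329 + 2 × 3.379 = 13.087
α (item deleted) = (5/4)·(1 − 6.329/13.087) = 0.65

α = 0.65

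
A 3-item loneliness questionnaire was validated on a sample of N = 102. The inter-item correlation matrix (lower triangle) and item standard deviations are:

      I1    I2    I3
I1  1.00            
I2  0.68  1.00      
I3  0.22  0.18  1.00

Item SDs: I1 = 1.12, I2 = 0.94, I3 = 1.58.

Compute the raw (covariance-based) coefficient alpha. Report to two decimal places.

Σσ²ᵢ = 1.12² + 0.94² + 1.58² = 4.6344
Covariances σ_ij = r_ij · s_i · s_j:
  σ(I1,I2) = 0.68 × 1.12 × 0.94 = 0.7159
  σ(I1,I3) = 0.22 × 1.12 × 1.58 = 0.3893
  σ(I2,I3) = 0.18 × 0.94 × 1.58 = 0.2673
σ²_T = Σσ²ᵢ + 2·Σσ_ij = 4.6344 + 2 × 1.3725 = 7.3794
α = (3/2)·(1 − 4.6344/7.3794) = 0.56

coefficient alpha = 0.56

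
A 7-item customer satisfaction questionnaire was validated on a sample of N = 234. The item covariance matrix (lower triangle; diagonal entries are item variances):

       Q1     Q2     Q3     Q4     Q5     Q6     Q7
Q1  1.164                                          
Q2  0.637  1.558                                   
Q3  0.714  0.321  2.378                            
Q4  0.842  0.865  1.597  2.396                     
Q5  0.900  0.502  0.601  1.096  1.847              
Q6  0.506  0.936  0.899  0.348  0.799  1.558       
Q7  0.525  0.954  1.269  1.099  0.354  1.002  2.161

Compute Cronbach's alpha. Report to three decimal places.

α = 0.840

sum of item variances = 1.164 + 1.558 + 2.378 + 2.396 + 1.847 + 1.558 + 2.161 = 13.062
Sum of off-diagonal covariances = 16.766
Var(T) = 13.062 + 2 × 16.766 = 46.594
α = (k/(k−1))·(1 − sum of item variances/Var(T)) = (7/6)·(1 − 13.062/46.594) = 0.840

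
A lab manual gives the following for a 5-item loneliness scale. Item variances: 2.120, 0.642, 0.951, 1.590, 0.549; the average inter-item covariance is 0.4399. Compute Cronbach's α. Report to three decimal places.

Cronbach's α = 0.751

Σσ²ᵢ = 2.120 + 0.642 + 0.951 + 1.590 + 0.549 = 5.852
Sum of the 10 distinct covariances = 10 × 0.4399 = 4.3990
total variance = Σσ²ᵢ + 2·Σcov = 5.852 + 2 × 4.3990 = 14.6500
α = (5/4)·(1 − 5.852/14.6500) = 0.751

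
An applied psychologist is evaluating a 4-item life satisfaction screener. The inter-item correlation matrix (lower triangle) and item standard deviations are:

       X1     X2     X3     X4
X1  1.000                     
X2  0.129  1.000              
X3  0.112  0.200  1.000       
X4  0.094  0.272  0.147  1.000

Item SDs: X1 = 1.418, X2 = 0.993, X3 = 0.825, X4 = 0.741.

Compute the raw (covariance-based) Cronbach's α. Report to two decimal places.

Σσ²ᵢ = 1.418² + 0.993² + 0.825² + 0.741² = 4.2265
Covariances σ_ij = r_ij · s_i · s_j:
  σ(X1,X2) = 0.129 × 1.418 × 0.993 = 0.1816
  σ(X1,X3) = 0.112 × 1.418 × 0.825 = 0.1310
  σ(X1,X4) = 0.094 × 1.418 × 0.741 = 0.0988
  σ(X2,X3) = 0.200 × 0.993 × 0.825 = 0.1638
  σ(X2,X4) = 0.272 × 0.993 × 0.741 = 0.2001
  σ(X3,X4) = 0.147 × 0.825 × 0.741 = 0.0899
σ²_T = Σσ²ᵢ + 2·Σσ_ij = 4.2265 + 2 × 0.8652 = 5.9569
α = (4/3)·(1 − 4.2265/5.9569) = 0.39

Cronbach's α = 0.39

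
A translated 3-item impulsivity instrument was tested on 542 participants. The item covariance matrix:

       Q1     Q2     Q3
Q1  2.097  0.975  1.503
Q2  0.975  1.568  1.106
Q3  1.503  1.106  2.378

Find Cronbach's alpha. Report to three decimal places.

Cronbach's alpha = 0.814

Σσ²ᵢ = 2.097 + 1.568 + 2.378 = 6.043
Sum of the distinct covariances = 3.584
Var(T) = 6.043 + 2 × 3.584 = 13.211
α = (k/(k−1))·(1 − Σσ²ᵢ/Var(T)) = (3/2)·(1 − 6.043/13.211) = 0.814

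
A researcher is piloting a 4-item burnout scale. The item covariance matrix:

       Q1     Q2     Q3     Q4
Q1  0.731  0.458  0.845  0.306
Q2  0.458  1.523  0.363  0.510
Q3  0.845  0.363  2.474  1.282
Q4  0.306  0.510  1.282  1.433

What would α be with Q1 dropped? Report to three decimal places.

Remaining items: Q2, Q3, Q4 (k = 3).
Σσᵢ² = 1.523 + 2.474 + 1.433 = 5.430
σ²_T = 5.430 + 2 × 2.155 = 9.740
α (item deleted) = (3/2)·(1 − 5.430/9.740) = 0.664

α = 0.664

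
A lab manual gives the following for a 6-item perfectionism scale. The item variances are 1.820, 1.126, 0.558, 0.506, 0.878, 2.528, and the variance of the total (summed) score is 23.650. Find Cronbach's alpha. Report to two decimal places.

Cronbach's alpha = 0.82

ΣVar(i) = 1.820 + 1.126 + 0.558 + 0.506 + 0.878 + 2.528 = 7.416
α = (k/(k−1))·(1 − ΣVar(i)/σ²_T) = (6/5)·(1 − 7.416/23.650) = 0.82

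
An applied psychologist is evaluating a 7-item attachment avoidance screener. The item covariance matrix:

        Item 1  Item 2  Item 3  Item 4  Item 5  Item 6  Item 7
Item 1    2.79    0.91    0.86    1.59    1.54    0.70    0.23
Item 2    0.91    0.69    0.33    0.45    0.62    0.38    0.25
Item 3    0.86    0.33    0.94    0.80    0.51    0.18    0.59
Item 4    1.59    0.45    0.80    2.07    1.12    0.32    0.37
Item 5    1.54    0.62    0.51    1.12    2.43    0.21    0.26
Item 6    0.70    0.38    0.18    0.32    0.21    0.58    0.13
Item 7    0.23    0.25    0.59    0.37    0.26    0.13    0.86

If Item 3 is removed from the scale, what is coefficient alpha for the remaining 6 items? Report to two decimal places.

α = 0.79

Remaining items: Item 1, Item 2, Item 4, Item 5, Item 6, Item 7 (k = 6).
Σσᵢ² = 2.79 + 0.69 + 2.07 + 2.43 + 0.58 + 0.86 = 9.42
Var(T) = 9.42 + 2 × 9.08 = 27.58
α (item deleted) = (6/5)·(1 − 9.42/27.58) = 0.79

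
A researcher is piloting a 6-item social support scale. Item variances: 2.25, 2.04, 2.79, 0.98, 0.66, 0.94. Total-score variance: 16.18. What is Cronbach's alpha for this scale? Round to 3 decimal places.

α = 0.484

Σσᵢ² = 2.25 + 2.04 + 2.79 + 0.98 + 0.66 + 0.94 = 9.66
α = (k/(k−1))·(1 − Σσᵢ²/σ²_total) = (6/5)·(1 − 9.66/16.18) = 0.484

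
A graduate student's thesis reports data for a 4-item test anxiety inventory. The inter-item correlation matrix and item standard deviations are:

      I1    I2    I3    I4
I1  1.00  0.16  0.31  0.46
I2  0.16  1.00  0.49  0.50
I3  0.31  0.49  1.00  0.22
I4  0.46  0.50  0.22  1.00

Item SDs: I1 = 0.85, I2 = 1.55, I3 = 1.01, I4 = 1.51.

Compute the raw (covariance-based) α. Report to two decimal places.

α = 0.68

Σσ²ᵢ = 0.85² + 1.55² + 1.01² + 1.51² = 6.4252
Covariances σ_ij = r_ij · s_i · s_j:
  σ(I1,I2) = 0.16 × 0.85 × 1.55 = 0.2108
  σ(I1,I3) = 0.31 × 0.85 × 1.01 = 0.2661
  σ(I1,I4) = 0.46 × 0.85 × 1.51 = 0.5904
  σ(I2,I3) = 0.49 × 1.55 × 1.01 = 0.7671
  σ(I2,I4) = 0.50 × 1.55 × 1.51 = 1.1703
  σ(I3,I4) = 0.22 × 1.01 × 1.51 = 0.3355
σ²_T = Σσ²ᵢ + 2·Σσ_ij = 6.4252 + 2 × 3.3402 = 13.1056
α = (4/3)·(1 − 6.4252/13.1056) = 0.68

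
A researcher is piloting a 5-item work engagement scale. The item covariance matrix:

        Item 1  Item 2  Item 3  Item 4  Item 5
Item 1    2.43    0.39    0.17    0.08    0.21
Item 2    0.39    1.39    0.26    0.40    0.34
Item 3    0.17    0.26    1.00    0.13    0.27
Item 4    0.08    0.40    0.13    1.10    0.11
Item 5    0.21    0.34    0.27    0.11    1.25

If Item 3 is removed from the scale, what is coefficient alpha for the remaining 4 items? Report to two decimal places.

α = 0.44

Remaining items: Item 1, Item 2, Item 4, Item 5 (k = 4).
Σσᵢ² = 2.43 + 1.39 + 1.10 + 1.25 = 6.17
σ²_total = 6.17 + 2 × 1.53 = 9.23
α (item deleted) = (4/3)·(1 − 6.17/9.23) = 0.44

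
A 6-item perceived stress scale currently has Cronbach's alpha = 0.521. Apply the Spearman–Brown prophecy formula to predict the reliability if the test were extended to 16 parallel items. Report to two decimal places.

Length factor m = 16/6 = 2.6667
α' = m·α / (1 + (m−1)·α)
   = 16/6 × 0.521 / (1 + (16/6 − 1) × 0.521)
   = 1.3893 / 1.8683 = 0.74

predicted reliability = 0.74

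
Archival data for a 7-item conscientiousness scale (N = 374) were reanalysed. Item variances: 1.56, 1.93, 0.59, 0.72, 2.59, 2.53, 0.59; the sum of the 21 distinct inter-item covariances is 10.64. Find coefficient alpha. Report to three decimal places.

ΣVar(i) = 1.56 + 1.93 + 0.59 + 0.72 + 2.59 + 2.53 + 0.59 = 10.51
Sum of distinct covariances = 10.64
σ²_T = ΣVar(i) + 2·Σcov = 10.51 + 2 × 10.64 = 31.79
α = (7/6)·(1 − 10.51/31.79) = 0.781

α = 0.781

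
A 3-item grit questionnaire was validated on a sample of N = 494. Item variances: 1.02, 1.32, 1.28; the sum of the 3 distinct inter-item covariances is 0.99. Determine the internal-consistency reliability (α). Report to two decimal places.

Σσᵢ² = 1.02 + 1.32 + 1.28 = 3.62
Sum of distinct covariances = 0.99
σ²_T = Σσᵢ² + 2·Σcov = 3.62 + 2 × 0.99 = 5.60
α = (3/2)·(1 − 3.62/5.60) = 0.53

α = 0.53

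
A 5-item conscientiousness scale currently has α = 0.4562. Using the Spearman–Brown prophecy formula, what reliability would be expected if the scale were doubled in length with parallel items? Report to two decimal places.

predicted reliability = 0.63

Length factor m = 2
α' = m·α / (1 + (m−1)·α)
   = 2 × 0.4562 / (1 + (2 − 1) × 0.4562)
   = 0.9124 / 1.4562 = 0.63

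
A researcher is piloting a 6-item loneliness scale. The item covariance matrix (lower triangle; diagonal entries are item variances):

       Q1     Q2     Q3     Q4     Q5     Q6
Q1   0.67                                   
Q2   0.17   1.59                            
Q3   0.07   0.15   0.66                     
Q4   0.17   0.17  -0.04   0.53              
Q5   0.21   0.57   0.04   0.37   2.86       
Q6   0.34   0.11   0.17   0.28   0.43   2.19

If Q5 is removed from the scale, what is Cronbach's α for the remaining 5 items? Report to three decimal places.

Remaining items: Q1, Q2, Q3, Q4, Q6 (k = 5).
Σσᵢ² = 0.67 + 1.59 + 0.66 + 0.53 + 2.19 = 5.64
σ²_T = 5.64 + 2 × 1.59 = 8.82
α (item deleted) = (5/4)·(1 − 5.64/8.82) = 0.451

α = 0.451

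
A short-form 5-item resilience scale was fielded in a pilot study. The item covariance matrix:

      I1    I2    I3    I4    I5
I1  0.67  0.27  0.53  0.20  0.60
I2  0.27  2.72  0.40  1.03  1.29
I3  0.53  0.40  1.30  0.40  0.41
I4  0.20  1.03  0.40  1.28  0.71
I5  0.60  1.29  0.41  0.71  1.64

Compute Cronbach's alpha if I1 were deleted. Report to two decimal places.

Remaining items: I2, I3, I4, I5 (k = 4).
sum of item variances = 2.72 + 1.30 + 1.28 + 1.64 = 6.94
σ²_total = 6.94 + 2 × 4.24 = 15.42
α (item deleted) = (4/3)·(1 − 6.94/15.42) = 0.73

α = 0.73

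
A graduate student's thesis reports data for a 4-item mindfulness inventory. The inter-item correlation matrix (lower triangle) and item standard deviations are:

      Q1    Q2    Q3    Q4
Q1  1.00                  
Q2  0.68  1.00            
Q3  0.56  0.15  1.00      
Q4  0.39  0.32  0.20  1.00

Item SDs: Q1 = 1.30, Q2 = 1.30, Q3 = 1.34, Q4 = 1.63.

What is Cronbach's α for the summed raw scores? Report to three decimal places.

Cronbach's α = 0.700

Σσ²ᵢ = 1.30² + 1.30² + 1.34² + 1.63² = 7.8325
Covariances σ_ij = r_ij · s_i · s_j:
  σ(Q1,Q2) = 0.68 × 1.30 × 1.30 = 1.1492
  σ(Q1,Q3) = 0.56 × 1.30 × 1.34 = 0.9755
  σ(Q1,Q4) = 0.39 × 1.30 × 1.63 = 0.8264
  σ(Q2,Q3) = 0.15 × 1.30 × 1.34 = 0.2613
  σ(Q2,Q4) = 0.32 × 1.30 × 1.63 = 0.6781
  σ(Q3,Q4) = 0.20 × 1.34 × 1.63 = 0.4368
σ²_T = Σσ²ᵢ + 2·Σσ_ij = 7.8325 + 2 × 4.3273 = 16.4871
α = (4/3)·(1 − 7.8325/16.4871) = 0.700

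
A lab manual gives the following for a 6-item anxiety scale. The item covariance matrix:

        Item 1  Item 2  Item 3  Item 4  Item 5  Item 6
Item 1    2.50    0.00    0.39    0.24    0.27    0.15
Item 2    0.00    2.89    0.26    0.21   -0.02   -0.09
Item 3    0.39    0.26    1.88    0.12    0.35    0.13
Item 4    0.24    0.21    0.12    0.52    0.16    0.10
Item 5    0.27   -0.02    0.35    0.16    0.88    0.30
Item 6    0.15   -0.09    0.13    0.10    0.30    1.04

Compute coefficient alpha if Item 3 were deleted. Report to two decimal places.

α = 0.32

Remaining items: Item 1, Item 2, Item 4, Item 5, Item 6 (k = 5).
Σσ²ᵢ = 2.50 + 2.89 + 0.52 + 0.88 + 1.04 = 7.83
σ²_total = 7.83 + 2 × 1.32 = 10.47
α (item deleted) = (5/4)·(1 − 7.83/10.47) = 0.32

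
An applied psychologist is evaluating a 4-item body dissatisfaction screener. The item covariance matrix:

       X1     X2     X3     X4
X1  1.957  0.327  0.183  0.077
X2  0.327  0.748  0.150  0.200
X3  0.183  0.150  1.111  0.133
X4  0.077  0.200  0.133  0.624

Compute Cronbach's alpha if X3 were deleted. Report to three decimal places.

Remaining items: X1, X2, X4 (k = 3).
sum of item variances = 1.957 + 0.748 + 0.624 = 3.329
σ²_T = 3.329 + 2 × 0.604 = 4.537
α (item deleted) = (3/2)·(1 − 3.329/4.537) = 0.399

α = 0.399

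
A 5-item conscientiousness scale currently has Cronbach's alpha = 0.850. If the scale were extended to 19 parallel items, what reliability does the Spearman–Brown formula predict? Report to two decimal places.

Length factor m = 19/5 = 3.8000
α' = m·α / (1 + (m−1)·α)
   = 19/5 × 0.850 / (1 + (19/5 − 1) × 0.850)
   = 3.2300 / 3.3800 = 0.96

predicted reliability = 0.96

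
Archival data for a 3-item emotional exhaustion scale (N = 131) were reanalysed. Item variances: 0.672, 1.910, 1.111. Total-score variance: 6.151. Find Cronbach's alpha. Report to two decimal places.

Cronbach's alpha = 0.60

sum of item variances = 0.672 + 1.910 + 1.111 = 3.693
α = (k/(k−1))·(1 − sum of item variances/σ²_T) = (3/2)·(1 − 3.693/6.151) = 0.60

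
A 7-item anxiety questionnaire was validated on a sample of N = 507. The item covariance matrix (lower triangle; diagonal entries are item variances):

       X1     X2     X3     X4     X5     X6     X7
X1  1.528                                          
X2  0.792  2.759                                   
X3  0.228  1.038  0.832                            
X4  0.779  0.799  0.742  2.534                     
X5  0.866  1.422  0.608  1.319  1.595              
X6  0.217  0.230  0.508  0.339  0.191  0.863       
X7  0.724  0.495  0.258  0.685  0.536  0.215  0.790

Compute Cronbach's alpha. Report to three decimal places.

α = 0.822

sum of item variances = 1.528 + 2.759 + 0.832 + 2.534 + 1.595 + 0.863 + 0.790 = 10.901
Σ_{i<j} σ_ij = 12.991
σ²_T = 10.901 + 2 × 12.991 = 36.883
α = (k/(k−1))·(1 − sum of item variances/σ²_T) = (7/6)·(1 − 10.901/36.883) = 0.822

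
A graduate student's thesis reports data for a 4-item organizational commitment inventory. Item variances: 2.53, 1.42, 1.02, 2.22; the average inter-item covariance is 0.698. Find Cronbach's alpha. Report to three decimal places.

ΣVar(i) = 2.53 + 1.42 + 1.02 + 2.22 = 7.19
Sum of the 6 distinct covariances = 6 × 0.698 = 4.188
total variance = ΣVar(i) + 2·Σcov = 7.19 + 2 × 4.188 = 15.566
α = (4/3)·(1 − 7.19/15.566) = 0.717

α = 0.717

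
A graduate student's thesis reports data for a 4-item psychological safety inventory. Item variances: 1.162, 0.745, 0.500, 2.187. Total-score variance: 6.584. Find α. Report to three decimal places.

α = 0.403

Σσᵢ² = 1.162 + 0.745 + 0.500 + 2.187 = 4.594
α = (k/(k−1))·(1 − Σσᵢ²/σ²_total) = (4/3)·(1 − 4.594/6.584) = 0.403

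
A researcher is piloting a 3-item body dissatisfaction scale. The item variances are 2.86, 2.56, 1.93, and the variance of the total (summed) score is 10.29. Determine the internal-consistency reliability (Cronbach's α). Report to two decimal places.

α = 0.43

Σσ²ᵢ = 2.86 + 2.56 + 1.93 = 7.35
α = (k/(k−1))·(1 − Σσ²ᵢ/total variance) = (3/2)·(1 − 7.35/10.29) = 0.43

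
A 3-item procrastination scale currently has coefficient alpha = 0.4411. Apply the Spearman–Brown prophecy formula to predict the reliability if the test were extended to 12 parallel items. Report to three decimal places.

predicted reliability = 0.759

Length factor m = 12/3 = 4.0000
α' = m·α / (1 + (m−1)·α)
   = 12/3 × 0.4411 / (1 + (12/3 − 1) × 0.4411)
   = 1.7644 / 2.3233 = 0.759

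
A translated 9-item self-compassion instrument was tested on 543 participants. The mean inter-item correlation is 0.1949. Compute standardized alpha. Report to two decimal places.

α = 0.69

Standardized α = k·r̄ / (1 + (k−1)·r̄) = 9 × 0.1949 / (1 + 8 × 0.1949)
  = 1.7541 / 2.5592 = 0.69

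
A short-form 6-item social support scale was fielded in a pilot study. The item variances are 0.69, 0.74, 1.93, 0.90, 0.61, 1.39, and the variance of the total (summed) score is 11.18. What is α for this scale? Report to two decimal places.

Σσ²ᵢ = 0.69 + 0.74 + 1.93 + 0.90 + 0.61 + 1.39 = 6.26
α = (k/(k−1))·(1 − Σσ²ᵢ/σ²_total) = (6/5)·(1 − 6.26/11.18) = 0.53

α = 0.53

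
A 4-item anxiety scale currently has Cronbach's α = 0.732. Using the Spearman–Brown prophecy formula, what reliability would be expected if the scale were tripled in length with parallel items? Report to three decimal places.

predicted reliability = 0.891

Length factor m = 3
α' = m·α / (1 + (m−1)·α)
   = 3 × 0.732 / (1 + (3 − 1) × 0.732)
   = 2.1960 / 2.4640 = 0.891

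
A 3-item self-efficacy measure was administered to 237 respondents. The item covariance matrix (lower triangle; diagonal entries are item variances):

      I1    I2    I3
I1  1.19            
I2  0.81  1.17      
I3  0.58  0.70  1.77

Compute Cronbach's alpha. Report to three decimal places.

Σσᵢ² = 1.19 + 1.17 + 1.77 = 4.13
Sum of off-diagonal covariances = 2.09
σ²_total = 4.13 + 2 × 2.09 = 8.31
α = (k/(k−1))·(1 − Σσᵢ²/σ²_total) = (3/2)·(1 − 4.13/8.31) = 0.755

α = 0.755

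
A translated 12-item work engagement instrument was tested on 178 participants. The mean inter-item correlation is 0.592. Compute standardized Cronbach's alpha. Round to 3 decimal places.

standardized Cronbach's alpha = 0.946

Standardized α = k·r̄ / (1 + (k−1)·r̄) = 12 × 0.592 / (1 + 11 × 0.592)
  = 7.1040 / 7.5120 = 0.946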